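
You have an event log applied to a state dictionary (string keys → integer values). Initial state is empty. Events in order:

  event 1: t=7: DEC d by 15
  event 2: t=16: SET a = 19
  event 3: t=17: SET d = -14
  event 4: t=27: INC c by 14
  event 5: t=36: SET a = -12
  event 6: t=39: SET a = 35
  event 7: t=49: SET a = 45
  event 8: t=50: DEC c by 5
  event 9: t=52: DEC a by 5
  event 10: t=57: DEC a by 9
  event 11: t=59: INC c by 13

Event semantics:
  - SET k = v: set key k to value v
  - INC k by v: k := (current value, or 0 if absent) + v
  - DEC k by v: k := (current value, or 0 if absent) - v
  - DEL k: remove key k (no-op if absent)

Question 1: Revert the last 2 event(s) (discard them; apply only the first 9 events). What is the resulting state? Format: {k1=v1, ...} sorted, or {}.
Keep first 9 events (discard last 2):
  after event 1 (t=7: DEC d by 15): {d=-15}
  after event 2 (t=16: SET a = 19): {a=19, d=-15}
  after event 3 (t=17: SET d = -14): {a=19, d=-14}
  after event 4 (t=27: INC c by 14): {a=19, c=14, d=-14}
  after event 5 (t=36: SET a = -12): {a=-12, c=14, d=-14}
  after event 6 (t=39: SET a = 35): {a=35, c=14, d=-14}
  after event 7 (t=49: SET a = 45): {a=45, c=14, d=-14}
  after event 8 (t=50: DEC c by 5): {a=45, c=9, d=-14}
  after event 9 (t=52: DEC a by 5): {a=40, c=9, d=-14}

Answer: {a=40, c=9, d=-14}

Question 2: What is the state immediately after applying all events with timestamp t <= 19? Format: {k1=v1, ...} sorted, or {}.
Answer: {a=19, d=-14}

Derivation:
Apply events with t <= 19 (3 events):
  after event 1 (t=7: DEC d by 15): {d=-15}
  after event 2 (t=16: SET a = 19): {a=19, d=-15}
  after event 3 (t=17: SET d = -14): {a=19, d=-14}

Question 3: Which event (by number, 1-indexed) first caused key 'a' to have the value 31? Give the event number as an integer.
Looking for first event where a becomes 31:
  event 2: a = 19
  event 3: a = 19
  event 4: a = 19
  event 5: a = -12
  event 6: a = 35
  event 7: a = 45
  event 8: a = 45
  event 9: a = 40
  event 10: a 40 -> 31  <-- first match

Answer: 10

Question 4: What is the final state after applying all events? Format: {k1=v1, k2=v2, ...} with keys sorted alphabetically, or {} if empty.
Answer: {a=31, c=22, d=-14}

Derivation:
  after event 1 (t=7: DEC d by 15): {d=-15}
  after event 2 (t=16: SET a = 19): {a=19, d=-15}
  after event 3 (t=17: SET d = -14): {a=19, d=-14}
  after event 4 (t=27: INC c by 14): {a=19, c=14, d=-14}
  after event 5 (t=36: SET a = -12): {a=-12, c=14, d=-14}
  after event 6 (t=39: SET a = 35): {a=35, c=14, d=-14}
  after event 7 (t=49: SET a = 45): {a=45, c=14, d=-14}
  after event 8 (t=50: DEC c by 5): {a=45, c=9, d=-14}
  after event 9 (t=52: DEC a by 5): {a=40, c=9, d=-14}
  after event 10 (t=57: DEC a by 9): {a=31, c=9, d=-14}
  after event 11 (t=59: INC c by 13): {a=31, c=22, d=-14}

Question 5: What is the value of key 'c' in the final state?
Track key 'c' through all 11 events:
  event 1 (t=7: DEC d by 15): c unchanged
  event 2 (t=16: SET a = 19): c unchanged
  event 3 (t=17: SET d = -14): c unchanged
  event 4 (t=27: INC c by 14): c (absent) -> 14
  event 5 (t=36: SET a = -12): c unchanged
  event 6 (t=39: SET a = 35): c unchanged
  event 7 (t=49: SET a = 45): c unchanged
  event 8 (t=50: DEC c by 5): c 14 -> 9
  event 9 (t=52: DEC a by 5): c unchanged
  event 10 (t=57: DEC a by 9): c unchanged
  event 11 (t=59: INC c by 13): c 9 -> 22
Final: c = 22

Answer: 22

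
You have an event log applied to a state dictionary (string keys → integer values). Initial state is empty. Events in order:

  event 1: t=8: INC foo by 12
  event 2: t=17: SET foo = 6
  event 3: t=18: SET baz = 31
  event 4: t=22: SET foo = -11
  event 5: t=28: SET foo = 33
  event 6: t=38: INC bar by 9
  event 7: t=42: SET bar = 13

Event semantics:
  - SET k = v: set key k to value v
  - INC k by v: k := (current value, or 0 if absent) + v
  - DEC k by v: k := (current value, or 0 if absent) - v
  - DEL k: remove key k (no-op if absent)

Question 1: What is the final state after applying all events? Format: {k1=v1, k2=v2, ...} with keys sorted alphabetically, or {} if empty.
Answer: {bar=13, baz=31, foo=33}

Derivation:
  after event 1 (t=8: INC foo by 12): {foo=12}
  after event 2 (t=17: SET foo = 6): {foo=6}
  after event 3 (t=18: SET baz = 31): {baz=31, foo=6}
  after event 4 (t=22: SET foo = -11): {baz=31, foo=-11}
  after event 5 (t=28: SET foo = 33): {baz=31, foo=33}
  after event 6 (t=38: INC bar by 9): {bar=9, baz=31, foo=33}
  after event 7 (t=42: SET bar = 13): {bar=13, baz=31, foo=33}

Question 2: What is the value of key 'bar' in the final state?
Answer: 13

Derivation:
Track key 'bar' through all 7 events:
  event 1 (t=8: INC foo by 12): bar unchanged
  event 2 (t=17: SET foo = 6): bar unchanged
  event 3 (t=18: SET baz = 31): bar unchanged
  event 4 (t=22: SET foo = -11): bar unchanged
  event 5 (t=28: SET foo = 33): bar unchanged
  event 6 (t=38: INC bar by 9): bar (absent) -> 9
  event 7 (t=42: SET bar = 13): bar 9 -> 13
Final: bar = 13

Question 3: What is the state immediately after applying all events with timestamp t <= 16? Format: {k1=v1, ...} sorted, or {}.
Apply events with t <= 16 (1 events):
  after event 1 (t=8: INC foo by 12): {foo=12}

Answer: {foo=12}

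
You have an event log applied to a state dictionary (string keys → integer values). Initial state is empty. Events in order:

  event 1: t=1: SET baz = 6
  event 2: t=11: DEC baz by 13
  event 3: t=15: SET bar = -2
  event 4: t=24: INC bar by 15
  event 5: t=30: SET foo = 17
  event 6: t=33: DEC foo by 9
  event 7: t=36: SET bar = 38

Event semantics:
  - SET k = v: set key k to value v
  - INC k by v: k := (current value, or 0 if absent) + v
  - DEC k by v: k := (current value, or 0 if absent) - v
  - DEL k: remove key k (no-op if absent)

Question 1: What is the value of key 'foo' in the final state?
Track key 'foo' through all 7 events:
  event 1 (t=1: SET baz = 6): foo unchanged
  event 2 (t=11: DEC baz by 13): foo unchanged
  event 3 (t=15: SET bar = -2): foo unchanged
  event 4 (t=24: INC bar by 15): foo unchanged
  event 5 (t=30: SET foo = 17): foo (absent) -> 17
  event 6 (t=33: DEC foo by 9): foo 17 -> 8
  event 7 (t=36: SET bar = 38): foo unchanged
Final: foo = 8

Answer: 8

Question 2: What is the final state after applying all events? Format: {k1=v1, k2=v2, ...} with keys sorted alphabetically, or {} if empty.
  after event 1 (t=1: SET baz = 6): {baz=6}
  after event 2 (t=11: DEC baz by 13): {baz=-7}
  after event 3 (t=15: SET bar = -2): {bar=-2, baz=-7}
  after event 4 (t=24: INC bar by 15): {bar=13, baz=-7}
  after event 5 (t=30: SET foo = 17): {bar=13, baz=-7, foo=17}
  after event 6 (t=33: DEC foo by 9): {bar=13, baz=-7, foo=8}
  after event 7 (t=36: SET bar = 38): {bar=38, baz=-7, foo=8}

Answer: {bar=38, baz=-7, foo=8}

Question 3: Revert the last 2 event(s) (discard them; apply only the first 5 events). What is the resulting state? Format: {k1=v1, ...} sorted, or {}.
Answer: {bar=13, baz=-7, foo=17}

Derivation:
Keep first 5 events (discard last 2):
  after event 1 (t=1: SET baz = 6): {baz=6}
  after event 2 (t=11: DEC baz by 13): {baz=-7}
  after event 3 (t=15: SET bar = -2): {bar=-2, baz=-7}
  after event 4 (t=24: INC bar by 15): {bar=13, baz=-7}
  after event 5 (t=30: SET foo = 17): {bar=13, baz=-7, foo=17}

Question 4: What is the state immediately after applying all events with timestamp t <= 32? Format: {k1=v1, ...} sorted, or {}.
Apply events with t <= 32 (5 events):
  after event 1 (t=1: SET baz = 6): {baz=6}
  after event 2 (t=11: DEC baz by 13): {baz=-7}
  after event 3 (t=15: SET bar = -2): {bar=-2, baz=-7}
  after event 4 (t=24: INC bar by 15): {bar=13, baz=-7}
  after event 5 (t=30: SET foo = 17): {bar=13, baz=-7, foo=17}

Answer: {bar=13, baz=-7, foo=17}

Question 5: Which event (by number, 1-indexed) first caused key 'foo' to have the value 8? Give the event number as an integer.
Answer: 6

Derivation:
Looking for first event where foo becomes 8:
  event 5: foo = 17
  event 6: foo 17 -> 8  <-- first match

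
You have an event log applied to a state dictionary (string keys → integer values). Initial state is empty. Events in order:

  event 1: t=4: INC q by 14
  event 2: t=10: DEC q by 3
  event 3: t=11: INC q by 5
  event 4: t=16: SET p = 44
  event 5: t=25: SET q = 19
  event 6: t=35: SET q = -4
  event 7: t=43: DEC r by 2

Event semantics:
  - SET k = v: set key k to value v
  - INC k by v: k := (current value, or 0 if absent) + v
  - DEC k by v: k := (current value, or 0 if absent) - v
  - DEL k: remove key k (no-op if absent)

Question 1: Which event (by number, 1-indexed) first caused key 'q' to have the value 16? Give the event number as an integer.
Looking for first event where q becomes 16:
  event 1: q = 14
  event 2: q = 11
  event 3: q 11 -> 16  <-- first match

Answer: 3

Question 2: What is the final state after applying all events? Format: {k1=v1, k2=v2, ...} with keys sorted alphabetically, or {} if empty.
Answer: {p=44, q=-4, r=-2}

Derivation:
  after event 1 (t=4: INC q by 14): {q=14}
  after event 2 (t=10: DEC q by 3): {q=11}
  after event 3 (t=11: INC q by 5): {q=16}
  after event 4 (t=16: SET p = 44): {p=44, q=16}
  after event 5 (t=25: SET q = 19): {p=44, q=19}
  after event 6 (t=35: SET q = -4): {p=44, q=-4}
  after event 7 (t=43: DEC r by 2): {p=44, q=-4, r=-2}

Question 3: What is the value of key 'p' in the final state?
Track key 'p' through all 7 events:
  event 1 (t=4: INC q by 14): p unchanged
  event 2 (t=10: DEC q by 3): p unchanged
  event 3 (t=11: INC q by 5): p unchanged
  event 4 (t=16: SET p = 44): p (absent) -> 44
  event 5 (t=25: SET q = 19): p unchanged
  event 6 (t=35: SET q = -4): p unchanged
  event 7 (t=43: DEC r by 2): p unchanged
Final: p = 44

Answer: 44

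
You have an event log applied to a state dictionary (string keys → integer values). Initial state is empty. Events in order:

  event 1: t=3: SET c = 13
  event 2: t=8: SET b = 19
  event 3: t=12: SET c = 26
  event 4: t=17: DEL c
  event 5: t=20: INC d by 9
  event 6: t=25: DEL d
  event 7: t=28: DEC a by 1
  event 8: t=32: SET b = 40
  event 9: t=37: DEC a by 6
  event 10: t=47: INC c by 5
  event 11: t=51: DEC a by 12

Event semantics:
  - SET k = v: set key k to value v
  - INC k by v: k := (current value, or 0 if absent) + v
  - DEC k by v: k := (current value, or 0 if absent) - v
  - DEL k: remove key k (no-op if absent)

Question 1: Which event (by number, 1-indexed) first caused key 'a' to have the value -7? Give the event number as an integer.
Looking for first event where a becomes -7:
  event 7: a = -1
  event 8: a = -1
  event 9: a -1 -> -7  <-- first match

Answer: 9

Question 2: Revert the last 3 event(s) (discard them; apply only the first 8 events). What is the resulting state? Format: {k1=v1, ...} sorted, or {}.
Answer: {a=-1, b=40}

Derivation:
Keep first 8 events (discard last 3):
  after event 1 (t=3: SET c = 13): {c=13}
  after event 2 (t=8: SET b = 19): {b=19, c=13}
  after event 3 (t=12: SET c = 26): {b=19, c=26}
  after event 4 (t=17: DEL c): {b=19}
  after event 5 (t=20: INC d by 9): {b=19, d=9}
  after event 6 (t=25: DEL d): {b=19}
  after event 7 (t=28: DEC a by 1): {a=-1, b=19}
  after event 8 (t=32: SET b = 40): {a=-1, b=40}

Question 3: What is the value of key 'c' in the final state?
Track key 'c' through all 11 events:
  event 1 (t=3: SET c = 13): c (absent) -> 13
  event 2 (t=8: SET b = 19): c unchanged
  event 3 (t=12: SET c = 26): c 13 -> 26
  event 4 (t=17: DEL c): c 26 -> (absent)
  event 5 (t=20: INC d by 9): c unchanged
  event 6 (t=25: DEL d): c unchanged
  event 7 (t=28: DEC a by 1): c unchanged
  event 8 (t=32: SET b = 40): c unchanged
  event 9 (t=37: DEC a by 6): c unchanged
  event 10 (t=47: INC c by 5): c (absent) -> 5
  event 11 (t=51: DEC a by 12): c unchanged
Final: c = 5

Answer: 5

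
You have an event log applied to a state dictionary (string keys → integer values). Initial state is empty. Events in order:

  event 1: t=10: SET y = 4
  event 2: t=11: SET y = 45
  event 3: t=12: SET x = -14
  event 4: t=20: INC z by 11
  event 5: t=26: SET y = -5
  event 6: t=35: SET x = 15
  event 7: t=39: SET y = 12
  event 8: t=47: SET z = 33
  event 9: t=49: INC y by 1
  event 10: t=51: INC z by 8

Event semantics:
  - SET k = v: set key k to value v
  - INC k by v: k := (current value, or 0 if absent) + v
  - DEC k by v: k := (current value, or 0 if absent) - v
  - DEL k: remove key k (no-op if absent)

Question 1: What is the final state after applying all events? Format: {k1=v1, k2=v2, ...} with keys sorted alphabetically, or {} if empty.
Answer: {x=15, y=13, z=41}

Derivation:
  after event 1 (t=10: SET y = 4): {y=4}
  after event 2 (t=11: SET y = 45): {y=45}
  after event 3 (t=12: SET x = -14): {x=-14, y=45}
  after event 4 (t=20: INC z by 11): {x=-14, y=45, z=11}
  after event 5 (t=26: SET y = -5): {x=-14, y=-5, z=11}
  after event 6 (t=35: SET x = 15): {x=15, y=-5, z=11}
  after event 7 (t=39: SET y = 12): {x=15, y=12, z=11}
  after event 8 (t=47: SET z = 33): {x=15, y=12, z=33}
  after event 9 (t=49: INC y by 1): {x=15, y=13, z=33}
  after event 10 (t=51: INC z by 8): {x=15, y=13, z=41}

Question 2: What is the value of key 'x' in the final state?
Answer: 15

Derivation:
Track key 'x' through all 10 events:
  event 1 (t=10: SET y = 4): x unchanged
  event 2 (t=11: SET y = 45): x unchanged
  event 3 (t=12: SET x = -14): x (absent) -> -14
  event 4 (t=20: INC z by 11): x unchanged
  event 5 (t=26: SET y = -5): x unchanged
  event 6 (t=35: SET x = 15): x -14 -> 15
  event 7 (t=39: SET y = 12): x unchanged
  event 8 (t=47: SET z = 33): x unchanged
  event 9 (t=49: INC y by 1): x unchanged
  event 10 (t=51: INC z by 8): x unchanged
Final: x = 15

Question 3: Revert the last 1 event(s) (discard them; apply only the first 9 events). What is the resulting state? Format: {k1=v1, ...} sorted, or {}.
Keep first 9 events (discard last 1):
  after event 1 (t=10: SET y = 4): {y=4}
  after event 2 (t=11: SET y = 45): {y=45}
  after event 3 (t=12: SET x = -14): {x=-14, y=45}
  after event 4 (t=20: INC z by 11): {x=-14, y=45, z=11}
  after event 5 (t=26: SET y = -5): {x=-14, y=-5, z=11}
  after event 6 (t=35: SET x = 15): {x=15, y=-5, z=11}
  after event 7 (t=39: SET y = 12): {x=15, y=12, z=11}
  after event 8 (t=47: SET z = 33): {x=15, y=12, z=33}
  after event 9 (t=49: INC y by 1): {x=15, y=13, z=33}

Answer: {x=15, y=13, z=33}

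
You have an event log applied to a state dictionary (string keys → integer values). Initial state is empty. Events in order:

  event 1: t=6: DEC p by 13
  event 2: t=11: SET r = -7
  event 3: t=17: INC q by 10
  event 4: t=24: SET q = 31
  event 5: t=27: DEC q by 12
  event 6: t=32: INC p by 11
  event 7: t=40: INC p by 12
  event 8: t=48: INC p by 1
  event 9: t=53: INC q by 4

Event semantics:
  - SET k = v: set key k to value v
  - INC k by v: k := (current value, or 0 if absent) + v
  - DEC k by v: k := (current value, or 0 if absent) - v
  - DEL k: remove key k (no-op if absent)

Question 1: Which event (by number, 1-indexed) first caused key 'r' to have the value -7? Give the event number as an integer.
Looking for first event where r becomes -7:
  event 2: r (absent) -> -7  <-- first match

Answer: 2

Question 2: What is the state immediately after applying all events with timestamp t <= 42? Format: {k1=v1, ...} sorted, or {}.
Apply events with t <= 42 (7 events):
  after event 1 (t=6: DEC p by 13): {p=-13}
  after event 2 (t=11: SET r = -7): {p=-13, r=-7}
  after event 3 (t=17: INC q by 10): {p=-13, q=10, r=-7}
  after event 4 (t=24: SET q = 31): {p=-13, q=31, r=-7}
  after event 5 (t=27: DEC q by 12): {p=-13, q=19, r=-7}
  after event 6 (t=32: INC p by 11): {p=-2, q=19, r=-7}
  after event 7 (t=40: INC p by 12): {p=10, q=19, r=-7}

Answer: {p=10, q=19, r=-7}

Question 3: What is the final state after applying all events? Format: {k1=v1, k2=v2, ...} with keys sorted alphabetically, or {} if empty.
Answer: {p=11, q=23, r=-7}

Derivation:
  after event 1 (t=6: DEC p by 13): {p=-13}
  after event 2 (t=11: SET r = -7): {p=-13, r=-7}
  after event 3 (t=17: INC q by 10): {p=-13, q=10, r=-7}
  after event 4 (t=24: SET q = 31): {p=-13, q=31, r=-7}
  after event 5 (t=27: DEC q by 12): {p=-13, q=19, r=-7}
  after event 6 (t=32: INC p by 11): {p=-2, q=19, r=-7}
  after event 7 (t=40: INC p by 12): {p=10, q=19, r=-7}
  after event 8 (t=48: INC p by 1): {p=11, q=19, r=-7}
  after event 9 (t=53: INC q by 4): {p=11, q=23, r=-7}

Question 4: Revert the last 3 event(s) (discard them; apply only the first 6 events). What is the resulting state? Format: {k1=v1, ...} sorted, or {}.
Keep first 6 events (discard last 3):
  after event 1 (t=6: DEC p by 13): {p=-13}
  after event 2 (t=11: SET r = -7): {p=-13, r=-7}
  after event 3 (t=17: INC q by 10): {p=-13, q=10, r=-7}
  after event 4 (t=24: SET q = 31): {p=-13, q=31, r=-7}
  after event 5 (t=27: DEC q by 12): {p=-13, q=19, r=-7}
  after event 6 (t=32: INC p by 11): {p=-2, q=19, r=-7}

Answer: {p=-2, q=19, r=-7}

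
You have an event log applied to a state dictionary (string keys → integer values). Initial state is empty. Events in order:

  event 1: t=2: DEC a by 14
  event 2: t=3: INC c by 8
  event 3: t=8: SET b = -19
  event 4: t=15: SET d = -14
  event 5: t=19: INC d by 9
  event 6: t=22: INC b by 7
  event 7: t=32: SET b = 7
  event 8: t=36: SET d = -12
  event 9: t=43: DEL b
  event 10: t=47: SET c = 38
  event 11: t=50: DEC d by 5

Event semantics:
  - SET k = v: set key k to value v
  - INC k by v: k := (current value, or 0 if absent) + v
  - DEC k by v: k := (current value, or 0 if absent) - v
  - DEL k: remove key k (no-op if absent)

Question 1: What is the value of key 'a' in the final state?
Answer: -14

Derivation:
Track key 'a' through all 11 events:
  event 1 (t=2: DEC a by 14): a (absent) -> -14
  event 2 (t=3: INC c by 8): a unchanged
  event 3 (t=8: SET b = -19): a unchanged
  event 4 (t=15: SET d = -14): a unchanged
  event 5 (t=19: INC d by 9): a unchanged
  event 6 (t=22: INC b by 7): a unchanged
  event 7 (t=32: SET b = 7): a unchanged
  event 8 (t=36: SET d = -12): a unchanged
  event 9 (t=43: DEL b): a unchanged
  event 10 (t=47: SET c = 38): a unchanged
  event 11 (t=50: DEC d by 5): a unchanged
Final: a = -14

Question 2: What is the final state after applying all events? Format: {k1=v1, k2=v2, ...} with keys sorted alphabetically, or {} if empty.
  after event 1 (t=2: DEC a by 14): {a=-14}
  after event 2 (t=3: INC c by 8): {a=-14, c=8}
  after event 3 (t=8: SET b = -19): {a=-14, b=-19, c=8}
  after event 4 (t=15: SET d = -14): {a=-14, b=-19, c=8, d=-14}
  after event 5 (t=19: INC d by 9): {a=-14, b=-19, c=8, d=-5}
  after event 6 (t=22: INC b by 7): {a=-14, b=-12, c=8, d=-5}
  after event 7 (t=32: SET b = 7): {a=-14, b=7, c=8, d=-5}
  after event 8 (t=36: SET d = -12): {a=-14, b=7, c=8, d=-12}
  after event 9 (t=43: DEL b): {a=-14, c=8, d=-12}
  after event 10 (t=47: SET c = 38): {a=-14, c=38, d=-12}
  after event 11 (t=50: DEC d by 5): {a=-14, c=38, d=-17}

Answer: {a=-14, c=38, d=-17}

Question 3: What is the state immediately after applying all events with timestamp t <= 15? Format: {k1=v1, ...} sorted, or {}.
Answer: {a=-14, b=-19, c=8, d=-14}

Derivation:
Apply events with t <= 15 (4 events):
  after event 1 (t=2: DEC a by 14): {a=-14}
  after event 2 (t=3: INC c by 8): {a=-14, c=8}
  after event 3 (t=8: SET b = -19): {a=-14, b=-19, c=8}
  after event 4 (t=15: SET d = -14): {a=-14, b=-19, c=8, d=-14}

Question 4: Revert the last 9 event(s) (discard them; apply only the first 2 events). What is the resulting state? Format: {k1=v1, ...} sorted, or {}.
Keep first 2 events (discard last 9):
  after event 1 (t=2: DEC a by 14): {a=-14}
  after event 2 (t=3: INC c by 8): {a=-14, c=8}

Answer: {a=-14, c=8}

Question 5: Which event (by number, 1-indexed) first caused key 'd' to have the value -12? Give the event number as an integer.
Answer: 8

Derivation:
Looking for first event where d becomes -12:
  event 4: d = -14
  event 5: d = -5
  event 6: d = -5
  event 7: d = -5
  event 8: d -5 -> -12  <-- first match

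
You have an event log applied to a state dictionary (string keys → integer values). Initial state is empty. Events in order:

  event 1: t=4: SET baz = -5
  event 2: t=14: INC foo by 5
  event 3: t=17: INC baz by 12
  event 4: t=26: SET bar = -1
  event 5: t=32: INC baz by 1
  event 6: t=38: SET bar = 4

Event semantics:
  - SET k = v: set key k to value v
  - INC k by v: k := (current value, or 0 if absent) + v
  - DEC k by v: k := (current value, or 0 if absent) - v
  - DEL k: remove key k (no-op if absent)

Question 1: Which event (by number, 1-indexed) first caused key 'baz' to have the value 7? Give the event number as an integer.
Looking for first event where baz becomes 7:
  event 1: baz = -5
  event 2: baz = -5
  event 3: baz -5 -> 7  <-- first match

Answer: 3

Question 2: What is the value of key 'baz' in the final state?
Answer: 8

Derivation:
Track key 'baz' through all 6 events:
  event 1 (t=4: SET baz = -5): baz (absent) -> -5
  event 2 (t=14: INC foo by 5): baz unchanged
  event 3 (t=17: INC baz by 12): baz -5 -> 7
  event 4 (t=26: SET bar = -1): baz unchanged
  event 5 (t=32: INC baz by 1): baz 7 -> 8
  event 6 (t=38: SET bar = 4): baz unchanged
Final: baz = 8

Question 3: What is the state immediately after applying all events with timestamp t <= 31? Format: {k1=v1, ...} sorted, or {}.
Apply events with t <= 31 (4 events):
  after event 1 (t=4: SET baz = -5): {baz=-5}
  after event 2 (t=14: INC foo by 5): {baz=-5, foo=5}
  after event 3 (t=17: INC baz by 12): {baz=7, foo=5}
  after event 4 (t=26: SET bar = -1): {bar=-1, baz=7, foo=5}

Answer: {bar=-1, baz=7, foo=5}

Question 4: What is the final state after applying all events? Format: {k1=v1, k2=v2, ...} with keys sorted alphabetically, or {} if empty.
  after event 1 (t=4: SET baz = -5): {baz=-5}
  after event 2 (t=14: INC foo by 5): {baz=-5, foo=5}
  after event 3 (t=17: INC baz by 12): {baz=7, foo=5}
  after event 4 (t=26: SET bar = -1): {bar=-1, baz=7, foo=5}
  after event 5 (t=32: INC baz by 1): {bar=-1, baz=8, foo=5}
  after event 6 (t=38: SET bar = 4): {bar=4, baz=8, foo=5}

Answer: {bar=4, baz=8, foo=5}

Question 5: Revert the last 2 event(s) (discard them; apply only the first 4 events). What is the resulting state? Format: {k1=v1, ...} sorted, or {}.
Answer: {bar=-1, baz=7, foo=5}

Derivation:
Keep first 4 events (discard last 2):
  after event 1 (t=4: SET baz = -5): {baz=-5}
  after event 2 (t=14: INC foo by 5): {baz=-5, foo=5}
  after event 3 (t=17: INC baz by 12): {baz=7, foo=5}
  after event 4 (t=26: SET bar = -1): {bar=-1, baz=7, foo=5}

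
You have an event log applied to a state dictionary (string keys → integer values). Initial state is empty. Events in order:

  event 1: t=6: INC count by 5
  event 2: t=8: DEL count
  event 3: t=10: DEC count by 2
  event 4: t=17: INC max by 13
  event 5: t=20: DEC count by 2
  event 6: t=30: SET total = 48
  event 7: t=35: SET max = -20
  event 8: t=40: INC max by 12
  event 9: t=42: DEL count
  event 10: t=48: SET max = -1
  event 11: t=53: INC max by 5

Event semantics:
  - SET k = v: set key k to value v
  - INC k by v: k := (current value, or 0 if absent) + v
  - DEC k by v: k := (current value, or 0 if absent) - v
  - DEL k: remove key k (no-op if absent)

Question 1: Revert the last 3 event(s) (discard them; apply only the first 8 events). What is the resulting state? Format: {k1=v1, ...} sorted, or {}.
Answer: {count=-4, max=-8, total=48}

Derivation:
Keep first 8 events (discard last 3):
  after event 1 (t=6: INC count by 5): {count=5}
  after event 2 (t=8: DEL count): {}
  after event 3 (t=10: DEC count by 2): {count=-2}
  after event 4 (t=17: INC max by 13): {count=-2, max=13}
  after event 5 (t=20: DEC count by 2): {count=-4, max=13}
  after event 6 (t=30: SET total = 48): {count=-4, max=13, total=48}
  after event 7 (t=35: SET max = -20): {count=-4, max=-20, total=48}
  after event 8 (t=40: INC max by 12): {count=-4, max=-8, total=48}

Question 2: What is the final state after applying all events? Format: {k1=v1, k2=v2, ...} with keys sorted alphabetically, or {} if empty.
  after event 1 (t=6: INC count by 5): {count=5}
  after event 2 (t=8: DEL count): {}
  after event 3 (t=10: DEC count by 2): {count=-2}
  after event 4 (t=17: INC max by 13): {count=-2, max=13}
  after event 5 (t=20: DEC count by 2): {count=-4, max=13}
  after event 6 (t=30: SET total = 48): {count=-4, max=13, total=48}
  after event 7 (t=35: SET max = -20): {count=-4, max=-20, total=48}
  after event 8 (t=40: INC max by 12): {count=-4, max=-8, total=48}
  after event 9 (t=42: DEL count): {max=-8, total=48}
  after event 10 (t=48: SET max = -1): {max=-1, total=48}
  after event 11 (t=53: INC max by 5): {max=4, total=48}

Answer: {max=4, total=48}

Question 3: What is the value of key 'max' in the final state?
Track key 'max' through all 11 events:
  event 1 (t=6: INC count by 5): max unchanged
  event 2 (t=8: DEL count): max unchanged
  event 3 (t=10: DEC count by 2): max unchanged
  event 4 (t=17: INC max by 13): max (absent) -> 13
  event 5 (t=20: DEC count by 2): max unchanged
  event 6 (t=30: SET total = 48): max unchanged
  event 7 (t=35: SET max = -20): max 13 -> -20
  event 8 (t=40: INC max by 12): max -20 -> -8
  event 9 (t=42: DEL count): max unchanged
  event 10 (t=48: SET max = -1): max -8 -> -1
  event 11 (t=53: INC max by 5): max -1 -> 4
Final: max = 4

Answer: 4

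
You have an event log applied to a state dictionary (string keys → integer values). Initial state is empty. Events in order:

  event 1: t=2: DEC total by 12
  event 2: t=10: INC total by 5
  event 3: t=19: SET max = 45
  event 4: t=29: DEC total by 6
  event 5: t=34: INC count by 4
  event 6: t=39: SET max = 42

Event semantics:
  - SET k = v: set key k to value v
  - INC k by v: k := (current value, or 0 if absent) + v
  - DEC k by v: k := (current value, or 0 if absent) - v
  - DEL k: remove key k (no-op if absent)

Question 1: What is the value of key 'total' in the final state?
Answer: -13

Derivation:
Track key 'total' through all 6 events:
  event 1 (t=2: DEC total by 12): total (absent) -> -12
  event 2 (t=10: INC total by 5): total -12 -> -7
  event 3 (t=19: SET max = 45): total unchanged
  event 4 (t=29: DEC total by 6): total -7 -> -13
  event 5 (t=34: INC count by 4): total unchanged
  event 6 (t=39: SET max = 42): total unchanged
Final: total = -13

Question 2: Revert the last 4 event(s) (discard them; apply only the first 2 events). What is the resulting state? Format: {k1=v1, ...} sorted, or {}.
Answer: {total=-7}

Derivation:
Keep first 2 events (discard last 4):
  after event 1 (t=2: DEC total by 12): {total=-12}
  after event 2 (t=10: INC total by 5): {total=-7}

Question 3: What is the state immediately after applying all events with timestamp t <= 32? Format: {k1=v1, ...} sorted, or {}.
Apply events with t <= 32 (4 events):
  after event 1 (t=2: DEC total by 12): {total=-12}
  after event 2 (t=10: INC total by 5): {total=-7}
  after event 3 (t=19: SET max = 45): {max=45, total=-7}
  after event 4 (t=29: DEC total by 6): {max=45, total=-13}

Answer: {max=45, total=-13}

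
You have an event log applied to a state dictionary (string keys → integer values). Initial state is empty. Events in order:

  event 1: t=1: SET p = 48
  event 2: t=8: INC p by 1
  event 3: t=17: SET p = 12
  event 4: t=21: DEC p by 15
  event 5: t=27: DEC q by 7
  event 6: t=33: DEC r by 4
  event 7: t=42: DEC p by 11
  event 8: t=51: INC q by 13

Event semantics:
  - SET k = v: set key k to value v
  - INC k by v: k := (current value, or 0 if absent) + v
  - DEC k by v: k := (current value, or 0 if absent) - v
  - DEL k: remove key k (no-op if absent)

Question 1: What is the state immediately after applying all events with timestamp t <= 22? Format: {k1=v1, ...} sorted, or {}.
Answer: {p=-3}

Derivation:
Apply events with t <= 22 (4 events):
  after event 1 (t=1: SET p = 48): {p=48}
  after event 2 (t=8: INC p by 1): {p=49}
  after event 3 (t=17: SET p = 12): {p=12}
  after event 4 (t=21: DEC p by 15): {p=-3}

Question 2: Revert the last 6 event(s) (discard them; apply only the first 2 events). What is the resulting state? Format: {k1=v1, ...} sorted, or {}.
Answer: {p=49}

Derivation:
Keep first 2 events (discard last 6):
  after event 1 (t=1: SET p = 48): {p=48}
  after event 2 (t=8: INC p by 1): {p=49}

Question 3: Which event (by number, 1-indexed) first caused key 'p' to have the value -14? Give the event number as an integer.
Answer: 7

Derivation:
Looking for first event where p becomes -14:
  event 1: p = 48
  event 2: p = 49
  event 3: p = 12
  event 4: p = -3
  event 5: p = -3
  event 6: p = -3
  event 7: p -3 -> -14  <-- first match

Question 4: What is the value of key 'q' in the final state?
Track key 'q' through all 8 events:
  event 1 (t=1: SET p = 48): q unchanged
  event 2 (t=8: INC p by 1): q unchanged
  event 3 (t=17: SET p = 12): q unchanged
  event 4 (t=21: DEC p by 15): q unchanged
  event 5 (t=27: DEC q by 7): q (absent) -> -7
  event 6 (t=33: DEC r by 4): q unchanged
  event 7 (t=42: DEC p by 11): q unchanged
  event 8 (t=51: INC q by 13): q -7 -> 6
Final: q = 6

Answer: 6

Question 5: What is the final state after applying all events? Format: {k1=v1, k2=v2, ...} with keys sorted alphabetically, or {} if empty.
  after event 1 (t=1: SET p = 48): {p=48}
  after event 2 (t=8: INC p by 1): {p=49}
  after event 3 (t=17: SET p = 12): {p=12}
  after event 4 (t=21: DEC p by 15): {p=-3}
  after event 5 (t=27: DEC q by 7): {p=-3, q=-7}
  after event 6 (t=33: DEC r by 4): {p=-3, q=-7, r=-4}
  after event 7 (t=42: DEC p by 11): {p=-14, q=-7, r=-4}
  after event 8 (t=51: INC q by 13): {p=-14, q=6, r=-4}

Answer: {p=-14, q=6, r=-4}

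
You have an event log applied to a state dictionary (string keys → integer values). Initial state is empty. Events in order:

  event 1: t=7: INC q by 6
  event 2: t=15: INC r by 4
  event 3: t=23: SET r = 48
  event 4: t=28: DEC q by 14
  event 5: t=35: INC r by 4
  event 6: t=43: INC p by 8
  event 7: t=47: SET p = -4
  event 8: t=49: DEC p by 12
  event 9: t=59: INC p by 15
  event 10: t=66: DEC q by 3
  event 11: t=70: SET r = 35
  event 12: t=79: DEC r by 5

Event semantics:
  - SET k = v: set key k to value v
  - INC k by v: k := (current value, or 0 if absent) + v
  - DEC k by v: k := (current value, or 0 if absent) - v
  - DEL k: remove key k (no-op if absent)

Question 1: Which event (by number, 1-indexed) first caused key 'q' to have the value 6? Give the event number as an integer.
Looking for first event where q becomes 6:
  event 1: q (absent) -> 6  <-- first match

Answer: 1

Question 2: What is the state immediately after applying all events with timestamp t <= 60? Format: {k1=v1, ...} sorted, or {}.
Apply events with t <= 60 (9 events):
  after event 1 (t=7: INC q by 6): {q=6}
  after event 2 (t=15: INC r by 4): {q=6, r=4}
  after event 3 (t=23: SET r = 48): {q=6, r=48}
  after event 4 (t=28: DEC q by 14): {q=-8, r=48}
  after event 5 (t=35: INC r by 4): {q=-8, r=52}
  after event 6 (t=43: INC p by 8): {p=8, q=-8, r=52}
  after event 7 (t=47: SET p = -4): {p=-4, q=-8, r=52}
  after event 8 (t=49: DEC p by 12): {p=-16, q=-8, r=52}
  after event 9 (t=59: INC p by 15): {p=-1, q=-8, r=52}

Answer: {p=-1, q=-8, r=52}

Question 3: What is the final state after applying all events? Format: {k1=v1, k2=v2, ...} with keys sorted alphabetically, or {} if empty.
  after event 1 (t=7: INC q by 6): {q=6}
  after event 2 (t=15: INC r by 4): {q=6, r=4}
  after event 3 (t=23: SET r = 48): {q=6, r=48}
  after event 4 (t=28: DEC q by 14): {q=-8, r=48}
  after event 5 (t=35: INC r by 4): {q=-8, r=52}
  after event 6 (t=43: INC p by 8): {p=8, q=-8, r=52}
  after event 7 (t=47: SET p = -4): {p=-4, q=-8, r=52}
  after event 8 (t=49: DEC p by 12): {p=-16, q=-8, r=52}
  after event 9 (t=59: INC p by 15): {p=-1, q=-8, r=52}
  after event 10 (t=66: DEC q by 3): {p=-1, q=-11, r=52}
  after event 11 (t=70: SET r = 35): {p=-1, q=-11, r=35}
  after event 12 (t=79: DEC r by 5): {p=-1, q=-11, r=30}

Answer: {p=-1, q=-11, r=30}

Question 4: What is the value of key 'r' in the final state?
Track key 'r' through all 12 events:
  event 1 (t=7: INC q by 6): r unchanged
  event 2 (t=15: INC r by 4): r (absent) -> 4
  event 3 (t=23: SET r = 48): r 4 -> 48
  event 4 (t=28: DEC q by 14): r unchanged
  event 5 (t=35: INC r by 4): r 48 -> 52
  event 6 (t=43: INC p by 8): r unchanged
  event 7 (t=47: SET p = -4): r unchanged
  event 8 (t=49: DEC p by 12): r unchanged
  event 9 (t=59: INC p by 15): r unchanged
  event 10 (t=66: DEC q by 3): r unchanged
  event 11 (t=70: SET r = 35): r 52 -> 35
  event 12 (t=79: DEC r by 5): r 35 -> 30
Final: r = 30

Answer: 30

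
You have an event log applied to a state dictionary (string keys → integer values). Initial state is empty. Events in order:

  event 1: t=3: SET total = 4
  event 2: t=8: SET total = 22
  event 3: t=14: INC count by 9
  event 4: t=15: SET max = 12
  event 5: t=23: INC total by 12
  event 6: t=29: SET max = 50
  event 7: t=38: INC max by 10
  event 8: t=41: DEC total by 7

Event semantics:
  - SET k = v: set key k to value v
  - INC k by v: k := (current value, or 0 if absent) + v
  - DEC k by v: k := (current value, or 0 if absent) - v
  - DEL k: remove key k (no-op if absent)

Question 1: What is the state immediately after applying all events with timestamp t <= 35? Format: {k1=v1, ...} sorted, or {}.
Apply events with t <= 35 (6 events):
  after event 1 (t=3: SET total = 4): {total=4}
  after event 2 (t=8: SET total = 22): {total=22}
  after event 3 (t=14: INC count by 9): {count=9, total=22}
  after event 4 (t=15: SET max = 12): {count=9, max=12, total=22}
  after event 5 (t=23: INC total by 12): {count=9, max=12, total=34}
  after event 6 (t=29: SET max = 50): {count=9, max=50, total=34}

Answer: {count=9, max=50, total=34}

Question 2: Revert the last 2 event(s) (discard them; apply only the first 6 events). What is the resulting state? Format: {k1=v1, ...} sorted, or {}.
Answer: {count=9, max=50, total=34}

Derivation:
Keep first 6 events (discard last 2):
  after event 1 (t=3: SET total = 4): {total=4}
  after event 2 (t=8: SET total = 22): {total=22}
  after event 3 (t=14: INC count by 9): {count=9, total=22}
  after event 4 (t=15: SET max = 12): {count=9, max=12, total=22}
  after event 5 (t=23: INC total by 12): {count=9, max=12, total=34}
  after event 6 (t=29: SET max = 50): {count=9, max=50, total=34}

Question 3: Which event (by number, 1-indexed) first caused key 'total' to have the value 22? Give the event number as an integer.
Looking for first event where total becomes 22:
  event 1: total = 4
  event 2: total 4 -> 22  <-- first match

Answer: 2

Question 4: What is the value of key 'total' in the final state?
Track key 'total' through all 8 events:
  event 1 (t=3: SET total = 4): total (absent) -> 4
  event 2 (t=8: SET total = 22): total 4 -> 22
  event 3 (t=14: INC count by 9): total unchanged
  event 4 (t=15: SET max = 12): total unchanged
  event 5 (t=23: INC total by 12): total 22 -> 34
  event 6 (t=29: SET max = 50): total unchanged
  event 7 (t=38: INC max by 10): total unchanged
  event 8 (t=41: DEC total by 7): total 34 -> 27
Final: total = 27

Answer: 27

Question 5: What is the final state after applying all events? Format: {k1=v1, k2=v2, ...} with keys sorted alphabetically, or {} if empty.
Answer: {count=9, max=60, total=27}

Derivation:
  after event 1 (t=3: SET total = 4): {total=4}
  after event 2 (t=8: SET total = 22): {total=22}
  after event 3 (t=14: INC count by 9): {count=9, total=22}
  after event 4 (t=15: SET max = 12): {count=9, max=12, total=22}
  after event 5 (t=23: INC total by 12): {count=9, max=12, total=34}
  after event 6 (t=29: SET max = 50): {count=9, max=50, total=34}
  after event 7 (t=38: INC max by 10): {count=9, max=60, total=34}
  after event 8 (t=41: DEC total by 7): {count=9, max=60, total=27}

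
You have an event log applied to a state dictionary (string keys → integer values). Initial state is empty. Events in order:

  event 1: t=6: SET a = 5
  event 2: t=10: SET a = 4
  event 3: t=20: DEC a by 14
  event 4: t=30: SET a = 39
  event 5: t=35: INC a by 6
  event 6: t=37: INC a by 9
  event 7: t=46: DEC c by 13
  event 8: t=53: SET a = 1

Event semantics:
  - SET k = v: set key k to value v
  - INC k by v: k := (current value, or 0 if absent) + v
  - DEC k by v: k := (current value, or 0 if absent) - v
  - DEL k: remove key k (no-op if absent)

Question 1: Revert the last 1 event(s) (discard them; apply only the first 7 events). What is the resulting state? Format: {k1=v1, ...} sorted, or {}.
Keep first 7 events (discard last 1):
  after event 1 (t=6: SET a = 5): {a=5}
  after event 2 (t=10: SET a = 4): {a=4}
  after event 3 (t=20: DEC a by 14): {a=-10}
  after event 4 (t=30: SET a = 39): {a=39}
  after event 5 (t=35: INC a by 6): {a=45}
  after event 6 (t=37: INC a by 9): {a=54}
  after event 7 (t=46: DEC c by 13): {a=54, c=-13}

Answer: {a=54, c=-13}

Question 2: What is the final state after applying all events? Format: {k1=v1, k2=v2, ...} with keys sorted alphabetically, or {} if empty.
Answer: {a=1, c=-13}

Derivation:
  after event 1 (t=6: SET a = 5): {a=5}
  after event 2 (t=10: SET a = 4): {a=4}
  after event 3 (t=20: DEC a by 14): {a=-10}
  after event 4 (t=30: SET a = 39): {a=39}
  after event 5 (t=35: INC a by 6): {a=45}
  after event 6 (t=37: INC a by 9): {a=54}
  after event 7 (t=46: DEC c by 13): {a=54, c=-13}
  after event 8 (t=53: SET a = 1): {a=1, c=-13}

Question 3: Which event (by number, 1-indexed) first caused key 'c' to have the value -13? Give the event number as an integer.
Looking for first event where c becomes -13:
  event 7: c (absent) -> -13  <-- first match

Answer: 7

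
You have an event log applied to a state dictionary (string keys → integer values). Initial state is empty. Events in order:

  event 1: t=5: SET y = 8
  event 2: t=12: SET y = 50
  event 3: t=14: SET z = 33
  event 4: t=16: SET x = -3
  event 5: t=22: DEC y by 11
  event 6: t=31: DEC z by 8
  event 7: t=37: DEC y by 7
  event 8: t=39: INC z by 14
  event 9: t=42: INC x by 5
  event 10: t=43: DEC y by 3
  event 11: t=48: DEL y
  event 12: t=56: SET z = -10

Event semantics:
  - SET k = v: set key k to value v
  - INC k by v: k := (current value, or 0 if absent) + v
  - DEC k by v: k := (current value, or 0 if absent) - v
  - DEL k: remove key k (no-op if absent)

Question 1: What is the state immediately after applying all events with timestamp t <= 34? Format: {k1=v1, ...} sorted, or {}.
Apply events with t <= 34 (6 events):
  after event 1 (t=5: SET y = 8): {y=8}
  after event 2 (t=12: SET y = 50): {y=50}
  after event 3 (t=14: SET z = 33): {y=50, z=33}
  after event 4 (t=16: SET x = -3): {x=-3, y=50, z=33}
  after event 5 (t=22: DEC y by 11): {x=-3, y=39, z=33}
  after event 6 (t=31: DEC z by 8): {x=-3, y=39, z=25}

Answer: {x=-3, y=39, z=25}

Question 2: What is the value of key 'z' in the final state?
Answer: -10

Derivation:
Track key 'z' through all 12 events:
  event 1 (t=5: SET y = 8): z unchanged
  event 2 (t=12: SET y = 50): z unchanged
  event 3 (t=14: SET z = 33): z (absent) -> 33
  event 4 (t=16: SET x = -3): z unchanged
  event 5 (t=22: DEC y by 11): z unchanged
  event 6 (t=31: DEC z by 8): z 33 -> 25
  event 7 (t=37: DEC y by 7): z unchanged
  event 8 (t=39: INC z by 14): z 25 -> 39
  event 9 (t=42: INC x by 5): z unchanged
  event 10 (t=43: DEC y by 3): z unchanged
  event 11 (t=48: DEL y): z unchanged
  event 12 (t=56: SET z = -10): z 39 -> -10
Final: z = -10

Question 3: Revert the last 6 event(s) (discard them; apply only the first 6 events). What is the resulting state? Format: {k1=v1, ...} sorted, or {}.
Keep first 6 events (discard last 6):
  after event 1 (t=5: SET y = 8): {y=8}
  after event 2 (t=12: SET y = 50): {y=50}
  after event 3 (t=14: SET z = 33): {y=50, z=33}
  after event 4 (t=16: SET x = -3): {x=-3, y=50, z=33}
  after event 5 (t=22: DEC y by 11): {x=-3, y=39, z=33}
  after event 6 (t=31: DEC z by 8): {x=-3, y=39, z=25}

Answer: {x=-3, y=39, z=25}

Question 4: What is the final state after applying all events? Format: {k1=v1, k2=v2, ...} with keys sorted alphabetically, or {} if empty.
Answer: {x=2, z=-10}

Derivation:
  after event 1 (t=5: SET y = 8): {y=8}
  after event 2 (t=12: SET y = 50): {y=50}
  after event 3 (t=14: SET z = 33): {y=50, z=33}
  after event 4 (t=16: SET x = -3): {x=-3, y=50, z=33}
  after event 5 (t=22: DEC y by 11): {x=-3, y=39, z=33}
  after event 6 (t=31: DEC z by 8): {x=-3, y=39, z=25}
  after event 7 (t=37: DEC y by 7): {x=-3, y=32, z=25}
  after event 8 (t=39: INC z by 14): {x=-3, y=32, z=39}
  after event 9 (t=42: INC x by 5): {x=2, y=32, z=39}
  after event 10 (t=43: DEC y by 3): {x=2, y=29, z=39}
  after event 11 (t=48: DEL y): {x=2, z=39}
  after event 12 (t=56: SET z = -10): {x=2, z=-10}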